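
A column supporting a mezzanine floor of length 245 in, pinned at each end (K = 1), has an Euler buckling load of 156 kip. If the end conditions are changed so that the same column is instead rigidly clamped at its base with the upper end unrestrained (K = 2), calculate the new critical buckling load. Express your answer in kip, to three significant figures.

P_cr ≈ 39.0 kip

P_cr ∝ 1/K², so P_cr,new = P_cr,old × (K_old/K_new)² = 156 × (1/2)²
= 156 × 0.2500 = 39.0 kip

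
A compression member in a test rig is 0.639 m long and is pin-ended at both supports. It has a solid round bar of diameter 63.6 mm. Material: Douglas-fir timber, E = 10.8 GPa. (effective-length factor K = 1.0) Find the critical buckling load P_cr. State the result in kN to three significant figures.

I = πd⁴/64 = π×63.6⁴/64 = 8.032×10^5 mm⁴
I = 8.032×10^5 mm⁴ = 8.032×10^-7 m⁴
Effective length L_e = K·L = 1 × 0.639 = 0.6390 m
P_cr = π²EI / L_e² = π² × 10.8×10⁹ × 8.032×10^-7 / 0.6390² = 2.097×10^5 N

P_cr ≈ 210 kN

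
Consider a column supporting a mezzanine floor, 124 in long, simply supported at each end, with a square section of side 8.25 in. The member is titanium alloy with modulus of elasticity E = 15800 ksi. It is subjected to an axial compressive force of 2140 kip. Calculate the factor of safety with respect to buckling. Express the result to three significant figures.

I = a⁴/12 = 8.25⁴/12 = 386.0 in⁴
Effective length L_e = K·L = 1 × 124 = 124.0 in
P_cr = π²EI / L_e² = π² × 15800×10³ × 386.0 / 124.0² = 3.915×10^6 lb
Factor of safety n = P_cr / P = 3915.1 / 2140 = 1.83

n ≈ 1.83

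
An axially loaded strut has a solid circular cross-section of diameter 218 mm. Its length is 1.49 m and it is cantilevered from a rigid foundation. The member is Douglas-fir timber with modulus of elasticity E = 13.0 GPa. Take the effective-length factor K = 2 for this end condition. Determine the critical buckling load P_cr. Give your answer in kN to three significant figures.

P_cr ≈ 1600 kN

I = πd⁴/64 = π×218⁴/64 = 1.109×10^8 mm⁴
I = 1.109×10^8 mm⁴ = 1.109×10^-4 m⁴
Effective length L_e = K·L = 2 × 1.49 = 2.980 m
P_cr = π²EI / L_e² = π² × 13.0×10⁹ × 1.109×10^-4 / 2.980² = 1.602×10^6 N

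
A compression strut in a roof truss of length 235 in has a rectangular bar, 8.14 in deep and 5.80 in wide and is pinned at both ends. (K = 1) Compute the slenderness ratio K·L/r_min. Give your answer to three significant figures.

λ ≈ 140

For a rectangle r_min = b/√12 = 5.80/√12 = 1.674 in
L_e = K·L = 1 × 235 = 235.0 in
λ = L_e / r_min = 235.00 / 1.674 = 140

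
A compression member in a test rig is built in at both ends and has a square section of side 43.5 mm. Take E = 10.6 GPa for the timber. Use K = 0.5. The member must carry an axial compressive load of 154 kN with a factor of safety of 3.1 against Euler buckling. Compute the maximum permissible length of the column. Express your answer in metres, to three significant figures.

L_max ≈ 0.511 m

I = a⁴/12 = 43.5⁴/12 = 2.984×10^5 mm⁴
I = 2.984×10^-7 m⁴
Required critical load P_cr = n·P = 3.1 × 154 = 477.4 kN = 4.774×10^5 N
From P_cr = π²EI/(K·L)²:  L = (1/K)·√(π²EI/P_cr) = (1/0.5)·√(π²×1.06×10^10×2.984×10^-7/4.774×10^5)
L = 0.511 m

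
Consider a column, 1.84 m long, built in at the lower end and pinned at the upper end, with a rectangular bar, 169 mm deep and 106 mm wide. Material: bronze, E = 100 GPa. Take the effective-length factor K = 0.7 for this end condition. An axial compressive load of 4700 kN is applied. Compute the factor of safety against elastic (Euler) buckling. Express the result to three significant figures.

n ≈ 2.12

Buckling occurs about the weak axis: I_min = h·b³/12 with b = 106 mm (the shorter side).
I_min = 169×106³/12 = 1.677×10^7 mm⁴
I = 1.677×10^7 mm⁴ = 1.677×10^-5 m⁴
Effective length L_e = K·L = 0.7 × 1.84 = 1.288 m
P_cr = π²EI / L_e² = π² × 100×10⁹ × 1.677×10^-5 / 1.288² = 9.979×10^6 N
Factor of safety n = P_cr / P = 9979.1 / 4700 = 2.12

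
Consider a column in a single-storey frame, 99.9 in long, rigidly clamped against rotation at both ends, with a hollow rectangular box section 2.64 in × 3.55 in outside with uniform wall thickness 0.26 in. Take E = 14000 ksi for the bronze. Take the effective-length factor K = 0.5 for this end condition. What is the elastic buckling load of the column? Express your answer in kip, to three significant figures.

Inner dimensions: h_i = 3.55 − 2×0.26 = 3.030 in, b_i = 2.64 − 2×0.26 = 2.120 in
Weak-axis I_min = (h_o·b_o³ − h_i·b_i³)/12 with b_o = 2.64, b_i = 2.120 in (shorter outer/inner sides).
I_min = (3.55×2.64³ − 3.030×2.120³)/12 = 3.037 in⁴
Effective length L_e = K·L = 0.5 × 99.9 = 49.95 in
P_cr = π²EI / L_e² = π² × 14000×10³ × 3.037 / 49.95² = 1.682×10^5 lb

P_cr ≈ 168 kip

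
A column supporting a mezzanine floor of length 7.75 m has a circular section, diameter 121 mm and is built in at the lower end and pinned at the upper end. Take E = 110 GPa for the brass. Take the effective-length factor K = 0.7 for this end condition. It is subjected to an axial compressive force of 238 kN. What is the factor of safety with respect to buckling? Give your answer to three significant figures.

n ≈ 1.63

I = πd⁴/64 = π×121⁴/64 = 1.052×10^7 mm⁴
I = 1.052×10^7 mm⁴ = 1.052×10^-5 m⁴
Effective length L_e = K·L = 0.7 × 7.75 = 5.425 m
P_cr = π²EI / L_e² = π² × 110×10⁹ × 1.052×10^-5 / 5.425² = 3.882×10^5 N
Factor of safety n = P_cr / P = 388.15 / 238 = 1.63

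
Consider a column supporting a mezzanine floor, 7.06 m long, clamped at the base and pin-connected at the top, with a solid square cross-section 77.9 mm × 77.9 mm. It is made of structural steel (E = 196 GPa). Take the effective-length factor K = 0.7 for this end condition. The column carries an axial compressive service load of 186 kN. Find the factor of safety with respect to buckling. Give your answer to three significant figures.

n ≈ 1.31

I = a⁴/12 = 77.9⁴/12 = 3.069×10^6 mm⁴
I = 3.069×10^6 mm⁴ = 3.069×10^-6 m⁴
Effective length L_e = K·L = 0.7 × 7.06 = 4.942 m
P_cr = π²EI / L_e² = π² × 196×10⁹ × 3.069×10^-6 / 4.942² = 2.431×10^5 N
Factor of safety n = P_cr / P = 243.06 / 186 = 1.31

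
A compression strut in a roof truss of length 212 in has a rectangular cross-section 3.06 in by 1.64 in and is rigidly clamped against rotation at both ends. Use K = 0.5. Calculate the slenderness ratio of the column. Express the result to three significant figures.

For a rectangle r_min = b/√12 = 1.64/√12 = 0.4734 in
L_e = K·L = 0.5 × 212 = 106.0 in
λ = L_e / r_min = 106.00 / 0.4734 = 224

λ ≈ 224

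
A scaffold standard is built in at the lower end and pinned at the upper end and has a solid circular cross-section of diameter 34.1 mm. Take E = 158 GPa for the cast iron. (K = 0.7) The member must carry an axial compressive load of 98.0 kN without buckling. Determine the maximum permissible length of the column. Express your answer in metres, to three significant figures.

I = πd⁴/64 = π×34.1⁴/64 = 6.637×10^4 mm⁴
I = 6.637×10^-8 m⁴
At the buckling limit P_cr = P = 9.800×10^4 N
From P_cr = π²EI/(K·L)²:  L = (1/K)·√(π²EI/P_cr) = (1/0.7)·√(π²×1.58×10^11×6.637×10^-8/9.800×10^4)
L = 1.47 m

L_max ≈ 1.47 m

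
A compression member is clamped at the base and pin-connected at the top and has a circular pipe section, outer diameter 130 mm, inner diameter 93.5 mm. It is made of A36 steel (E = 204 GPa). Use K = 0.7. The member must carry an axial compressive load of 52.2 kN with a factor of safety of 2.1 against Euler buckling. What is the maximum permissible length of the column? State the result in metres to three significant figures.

d_o = 130 mm, d_i = 93.5 mm
I = π(d_o⁴ − d_i⁴)/64 = π(130⁴ − 93.50⁴)/64 = 1.027×10^7 mm⁴
I = 1.027×10^-5 m⁴
Required critical load P_cr = n·P = 2.1 × 52.2 = 109.6 kN = 1.096×10^5 N
From P_cr = π²EI/(K·L)²:  L = (1/K)·√(π²EI/P_cr) = (1/0.7)·√(π²×2.04×10^11×1.027×10^-5/1.096×10^5)
L = 19.6 m

L_max ≈ 19.6 m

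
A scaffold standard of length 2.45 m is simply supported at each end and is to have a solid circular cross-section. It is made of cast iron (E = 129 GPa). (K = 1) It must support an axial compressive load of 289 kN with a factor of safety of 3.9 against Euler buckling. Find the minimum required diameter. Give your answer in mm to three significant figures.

d ≈ 102 mm

Required P_cr = n·P = 3.9 × 289 = 1127 kN
L_e = K·L = 1 × 2.45 = 2.450 m
Required I = P_cr·L_e²/(π²E) = 1.127×10^6 × 2.450² / (π² × 1.29×10^11) = 5.314×10^-6 m⁴
I_req = 5.314×10^6 mm⁴
Solid circle: I = πd⁴/64  ⇒  d = (64I/π)^(1/4) = (64×5.314×10^6/π)^(1/4) = 102 mm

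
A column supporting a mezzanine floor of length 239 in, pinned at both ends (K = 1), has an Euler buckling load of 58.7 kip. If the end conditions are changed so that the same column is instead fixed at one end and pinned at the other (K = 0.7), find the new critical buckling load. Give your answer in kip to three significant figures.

P_cr ≈ 120 kip

P_cr ∝ 1/K², so P_cr,new = P_cr,old × (K_old/K_new)² = 58.7 × (1/0.7)²
= 58.7 × 2.041 = 120 kip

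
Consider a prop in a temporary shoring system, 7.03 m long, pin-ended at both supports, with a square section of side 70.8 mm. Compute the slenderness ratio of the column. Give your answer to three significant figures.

λ ≈ 344

For a square r = a/√12 = 70.8/√12 = 20.44 mm
L_e = K·L = 1 × 7.03 m = 7.030 m = 7030.0 mm
λ = L_e / r_min = 7030.0 / 20.44 = 344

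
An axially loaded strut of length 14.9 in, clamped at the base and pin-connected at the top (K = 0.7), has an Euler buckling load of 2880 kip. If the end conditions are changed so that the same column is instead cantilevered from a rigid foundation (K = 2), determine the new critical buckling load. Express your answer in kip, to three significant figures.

P_cr ∝ 1/K², so P_cr,new = P_cr,old × (K_old/K_new)² = 2880 × (0.7/2)²
= 2880 × 0.1225 = 353 kip

P_cr ≈ 353 kip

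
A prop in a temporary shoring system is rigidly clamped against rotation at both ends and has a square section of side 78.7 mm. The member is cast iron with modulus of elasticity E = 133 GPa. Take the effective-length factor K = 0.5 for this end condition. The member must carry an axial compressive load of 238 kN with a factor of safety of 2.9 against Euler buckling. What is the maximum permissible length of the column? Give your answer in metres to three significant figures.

L_max ≈ 4.93 m

I = a⁴/12 = 78.7⁴/12 = 3.197×10^6 mm⁴
I = 3.197×10^-6 m⁴
Required critical load P_cr = n·P = 2.9 × 238 = 690.2 kN = 6.902×10^5 N
From P_cr = π²EI/(K·L)²:  L = (1/K)·√(π²EI/P_cr) = (1/0.5)·√(π²×1.33×10^11×3.197×10^-6/6.902×10^5)
L = 4.93 m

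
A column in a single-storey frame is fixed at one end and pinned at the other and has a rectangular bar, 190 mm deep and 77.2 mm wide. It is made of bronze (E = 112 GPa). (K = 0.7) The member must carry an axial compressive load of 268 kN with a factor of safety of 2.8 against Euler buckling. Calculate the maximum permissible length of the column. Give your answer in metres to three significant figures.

Buckling occurs about the weak axis: I_min = h·b³/12 with b = 77.2 mm (the shorter side).
I_min = 190×77.2³/12 = 7.285×10^6 mm⁴
I = 7.285×10^-6 m⁴
Required critical load P_cr = n·P = 2.8 × 268 = 750.4 kN = 7.504×10^5 N
From P_cr = π²EI/(K·L)²:  L = (1/K)·√(π²EI/P_cr) = (1/0.7)·√(π²×1.12×10^11×7.285×10^-6/7.504×10^5)
L = 4.68 m

L_max ≈ 4.68 m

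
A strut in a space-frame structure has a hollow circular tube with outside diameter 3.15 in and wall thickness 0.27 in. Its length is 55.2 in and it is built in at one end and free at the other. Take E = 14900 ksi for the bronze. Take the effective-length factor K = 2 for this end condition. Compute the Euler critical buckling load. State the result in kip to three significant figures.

Inner diameter d_i = 3.15 − 2×0.27 = 2.610 in
I = π(d_o⁴ − d_i⁴)/64 = π(3.15⁴ − 2.610⁴)/64 = 2.555 in⁴
Effective length L_e = K·L = 2 × 55.2 = 110.4 in
P_cr = π²EI / L_e² = π² × 14900×10³ × 2.555 / 110.4² = 3.083×10^4 lb

P_cr ≈ 30.8 kip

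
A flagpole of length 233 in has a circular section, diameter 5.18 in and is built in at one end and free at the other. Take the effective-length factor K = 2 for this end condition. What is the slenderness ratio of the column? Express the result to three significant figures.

λ ≈ 360

I = πd⁴/64 = π×5.18⁴/64 = 35.34 in⁴
A = 21.07 in²;  r_min = √(I/A) = √(35.34/21.07) = 1.295 in
L_e = K·L = 2 × 233 = 466.0 in
λ = L_e / r_min = 466.00 / 1.295 = 360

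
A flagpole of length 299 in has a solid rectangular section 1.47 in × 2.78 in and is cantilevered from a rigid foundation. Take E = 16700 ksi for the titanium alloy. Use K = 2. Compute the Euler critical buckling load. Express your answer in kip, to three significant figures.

Buckling occurs about the weak axis: I_min = h·b³/12 with b = 1.47 in (the shorter side).
I_min = 2.78×1.47³/12 = 0.7359 in⁴
Effective length L_e = K·L = 2 × 299 = 598.0 in
P_cr = π²EI / L_e² = π² × 16700×10³ × 0.7359 / 598.0² = 339.2 lb

P_cr ≈ 0.339 kip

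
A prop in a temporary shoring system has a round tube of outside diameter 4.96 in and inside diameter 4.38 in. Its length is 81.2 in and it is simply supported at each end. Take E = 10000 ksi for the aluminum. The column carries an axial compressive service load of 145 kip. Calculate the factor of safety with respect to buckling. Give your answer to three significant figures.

n ≈ 1.20

d_o = 4.96 in, d_i = 4.38 in
I = π(d_o⁴ − d_i⁴)/64 = π(4.96⁴ − 4.380⁴)/64 = 11.64 in⁴
Effective length L_e = K·L = 1 × 81.2 = 81.20 in
P_cr = π²EI / L_e² = π² × 10000×10³ × 11.64 / 81.20² = 1.743×10^5 lb
Factor of safety n = P_cr / P = 174.29 / 145 = 1.20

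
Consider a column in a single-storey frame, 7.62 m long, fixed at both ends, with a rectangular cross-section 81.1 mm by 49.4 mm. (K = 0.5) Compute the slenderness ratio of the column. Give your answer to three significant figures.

λ ≈ 267

Buckling occurs about the weak axis: I_min = h·b³/12 with b = 49.4 mm (the shorter side).
I_min = 81.1×49.4³/12 = 8.147×10^5 mm⁴
A = 4.006×10^3 mm²;  r_min = √(I/A) = √(8.147×10^5/4.006×10^3) = 14.26 mm
L_e = K·L = 0.5 × 7.62 m = 3.810 m = 3810.0 mm
λ = L_e / r_min = 3810.0 / 14.26 = 267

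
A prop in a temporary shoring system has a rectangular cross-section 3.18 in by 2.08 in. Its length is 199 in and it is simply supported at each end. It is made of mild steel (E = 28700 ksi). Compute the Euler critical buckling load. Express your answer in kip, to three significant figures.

P_cr ≈ 17.1 kip

Buckling occurs about the weak axis: I_min = h·b³/12 with b = 2.08 in (the shorter side).
I_min = 3.18×2.08³/12 = 2.385 in⁴
Effective length L_e = K·L = 1 × 199 = 199.0 in
P_cr = π²EI / L_e² = π² × 28700×10³ × 2.385 / 199.0² = 1.706×10^4 lb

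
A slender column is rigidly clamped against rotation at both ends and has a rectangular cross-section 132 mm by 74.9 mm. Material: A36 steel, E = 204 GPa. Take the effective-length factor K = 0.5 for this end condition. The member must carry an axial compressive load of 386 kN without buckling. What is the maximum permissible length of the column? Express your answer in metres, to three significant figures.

L_max ≈ 9.82 m

Buckling occurs about the weak axis: I_min = h·b³/12 with b = 74.9 mm (the shorter side).
I_min = 132×74.9³/12 = 4.622×10^6 mm⁴
I = 4.622×10^-6 m⁴
At the buckling limit P_cr = P = 3.860×10^5 N
From P_cr = π²EI/(K·L)²:  L = (1/K)·√(π²EI/P_cr) = (1/0.5)·√(π²×2.04×10^11×4.622×10^-6/3.860×10^5)
L = 9.82 m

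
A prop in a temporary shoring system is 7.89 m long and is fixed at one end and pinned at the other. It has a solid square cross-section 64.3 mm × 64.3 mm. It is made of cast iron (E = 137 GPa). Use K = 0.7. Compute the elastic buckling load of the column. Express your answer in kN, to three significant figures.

P_cr ≈ 63.1 kN

I = a⁴/12 = 64.3⁴/12 = 1.425×10^6 mm⁴
I = 1.425×10^6 mm⁴ = 1.425×10^-6 m⁴
Effective length L_e = K·L = 0.7 × 7.89 = 5.523 m
P_cr = π²EI / L_e² = π² × 137×10⁹ × 1.425×10^-6 / 5.523² = 6.314×10^4 N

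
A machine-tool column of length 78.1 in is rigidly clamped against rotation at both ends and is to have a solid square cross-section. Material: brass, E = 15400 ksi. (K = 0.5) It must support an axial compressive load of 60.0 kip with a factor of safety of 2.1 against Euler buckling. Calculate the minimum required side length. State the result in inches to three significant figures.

a ≈ 1.97 in

Required P_cr = n·P = 2.1 × 60.0 = 126.0 kip
L_e = K·L = 0.5 × 78.1 = 39.05 in
Required I = P_cr·L_e²/(π²E) = 1.260×10^5 × 39.05² / (π² × 1.54×10^7) = 1.264 in⁴
Solid square: I = a⁴/12  ⇒  a = (12I)^(1/4) = (12×1.264)^(1/4) = 1.97 in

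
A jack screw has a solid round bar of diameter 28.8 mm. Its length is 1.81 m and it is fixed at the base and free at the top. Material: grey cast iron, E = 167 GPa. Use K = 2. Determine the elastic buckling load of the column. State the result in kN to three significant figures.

I = πd⁴/64 = π×28.8⁴/64 = 3.377×10^4 mm⁴
I = 3.377×10^4 mm⁴ = 3.377×10^-8 m⁴
Effective length L_e = K·L = 2 × 1.81 = 3.620 m
P_cr = π²EI / L_e² = π² × 167×10⁹ × 3.377×10^-8 / 3.620² = 4.248×10^3 N

P_cr ≈ 4.25 kN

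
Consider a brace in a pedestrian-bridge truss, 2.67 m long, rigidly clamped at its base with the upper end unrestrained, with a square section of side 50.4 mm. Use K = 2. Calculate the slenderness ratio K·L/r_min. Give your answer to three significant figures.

For a square r = a/√12 = 50.4/√12 = 14.55 mm
L_e = K·L = 2 × 2.67 m = 5.340 m = 5340.0 mm
λ = L_e / r_min = 5340.0 / 14.55 = 367

λ ≈ 367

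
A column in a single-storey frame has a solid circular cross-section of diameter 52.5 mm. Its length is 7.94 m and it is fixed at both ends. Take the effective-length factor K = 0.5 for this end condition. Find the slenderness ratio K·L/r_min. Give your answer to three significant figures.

λ ≈ 302

I = πd⁴/64 = π×52.5⁴/64 = 3.729×10^5 mm⁴
A = 2.165×10^3 mm²;  r_min = √(I/A) = √(3.729×10^5/2.165×10^3) = 13.13 mm
L_e = K·L = 0.5 × 7.94 m = 3.970 m = 3970.0 mm
λ = L_e / r_min = 3970.0 / 13.13 = 302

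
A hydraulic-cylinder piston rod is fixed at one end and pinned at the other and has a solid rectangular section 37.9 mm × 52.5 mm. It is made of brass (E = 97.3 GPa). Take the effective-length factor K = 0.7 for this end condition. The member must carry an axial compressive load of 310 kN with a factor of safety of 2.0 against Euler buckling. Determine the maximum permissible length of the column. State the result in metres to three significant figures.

L_max ≈ 0.868 m

Buckling occurs about the weak axis: I_min = h·b³/12 with b = 37.9 mm (the shorter side).
I_min = 52.5×37.9³/12 = 2.382×10^5 mm⁴
I = 2.382×10^-7 m⁴
Required critical load P_cr = n·P = 2.0 × 310 = 620.0 kN = 6.200×10^5 N
From P_cr = π²EI/(K·L)²:  L = (1/K)·√(π²EI/P_cr) = (1/0.7)·√(π²×9.73×10^10×2.382×10^-7/6.200×10^5)
L = 0.868 m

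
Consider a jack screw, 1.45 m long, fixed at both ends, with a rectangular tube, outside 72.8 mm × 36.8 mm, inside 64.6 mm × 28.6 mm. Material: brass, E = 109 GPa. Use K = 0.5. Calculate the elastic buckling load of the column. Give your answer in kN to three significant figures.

Weak-axis I_min = (h_o·b_o³ − h_i·b_i³)/12 with b_o = 36.8, b_i = 28.60 mm (shorter outer/inner sides).
I_min = (72.8×36.8³ − 64.60×28.60³)/12 = 1.764×10^5 mm⁴
I = 1.764×10^5 mm⁴ = 1.764×10^-7 m⁴
Effective length L_e = K·L = 0.5 × 1.45 = 0.7250 m
P_cr = π²EI / L_e² = π² × 109×10⁹ × 1.764×10^-7 / 0.7250² = 3.610×10^5 N

P_cr ≈ 361 kN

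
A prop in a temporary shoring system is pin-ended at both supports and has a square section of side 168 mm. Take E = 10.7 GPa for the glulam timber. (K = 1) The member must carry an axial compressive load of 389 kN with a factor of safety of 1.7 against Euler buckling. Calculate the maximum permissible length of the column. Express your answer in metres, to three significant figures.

I = a⁴/12 = 168⁴/12 = 6.638×10^7 mm⁴
I = 6.638×10^-5 m⁴
Required critical load P_cr = n·P = 1.7 × 389 = 661.3 kN = 6.613×10^5 N
From P_cr = π²EI/(K·L)²:  L = (1/K)·√(π²EI/P_cr) = (1/1)·√(π²×1.07×10^10×6.638×10^-5/6.613×10^5)
L = 3.26 m

L_max ≈ 3.26 m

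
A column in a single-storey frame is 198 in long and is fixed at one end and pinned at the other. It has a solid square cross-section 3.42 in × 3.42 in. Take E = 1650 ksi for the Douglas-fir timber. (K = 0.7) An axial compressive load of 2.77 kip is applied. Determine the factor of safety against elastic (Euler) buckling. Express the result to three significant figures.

n ≈ 3.49

I = a⁴/12 = 3.42⁴/12 = 11.40 in⁴
Effective length L_e = K·L = 0.7 × 198 = 138.6 in
P_cr = π²EI / L_e² = π² × 1650×10³ × 11.40 / 138.6² = 9.665×10^3 lb
Factor of safety n = P_cr / P = 9.6645 / 2.77 = 3.49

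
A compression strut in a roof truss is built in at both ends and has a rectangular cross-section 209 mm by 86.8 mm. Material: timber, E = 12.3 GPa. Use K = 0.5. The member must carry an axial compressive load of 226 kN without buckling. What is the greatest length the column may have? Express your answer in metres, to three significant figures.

L_max ≈ 4.95 m

Buckling occurs about the weak axis: I_min = h·b³/12 with b = 86.8 mm (the shorter side).
I_min = 209×86.8³/12 = 1.139×10^7 mm⁴
I = 1.139×10^-5 m⁴
At the buckling limit P_cr = P = 2.260×10^5 N
From P_cr = π²EI/(K·L)²:  L = (1/K)·√(π²EI/P_cr) = (1/0.5)·√(π²×1.23×10^10×1.139×10^-5/2.260×10^5)
L = 4.95 m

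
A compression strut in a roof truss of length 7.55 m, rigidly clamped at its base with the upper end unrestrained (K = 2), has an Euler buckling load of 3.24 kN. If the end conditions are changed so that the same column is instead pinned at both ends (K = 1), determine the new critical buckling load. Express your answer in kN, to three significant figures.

P_cr ∝ 1/K², so P_cr,new = P_cr,old × (K_old/K_new)² = 3.24 × (2/1)²
= 3.24 × 4.000 = 13.0 kN

P_cr ≈ 13.0 kN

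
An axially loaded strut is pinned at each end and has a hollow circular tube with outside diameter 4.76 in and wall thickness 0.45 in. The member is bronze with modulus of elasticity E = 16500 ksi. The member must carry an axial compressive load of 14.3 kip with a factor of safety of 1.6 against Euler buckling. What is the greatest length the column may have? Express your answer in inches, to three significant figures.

L_max ≈ 319 in

Inner diameter d_i = 4.76 − 2×0.45 = 3.860 in
I = π(d_o⁴ − d_i⁴)/64 = π(4.76⁴ − 3.860⁴)/64 = 14.30 in⁴
Required critical load P_cr = n·P = 1.6 × 14.3 = 22.88 kip = 2.288×10^4 lb
From P_cr = π²EI/(K·L)²:  L = (1/K)·√(π²EI/P_cr) = (1/1)·√(π²×1.65×10^7×14.30/2.288×10^4)
L = 319 in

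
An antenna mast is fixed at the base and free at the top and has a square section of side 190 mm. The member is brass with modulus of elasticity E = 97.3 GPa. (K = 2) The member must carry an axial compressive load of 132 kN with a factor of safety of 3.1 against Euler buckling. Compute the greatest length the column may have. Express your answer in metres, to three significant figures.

L_max ≈ 7.98 m

I = a⁴/12 = 190⁴/12 = 1.086×10^8 mm⁴
I = 1.086×10^-4 m⁴
Required critical load P_cr = n·P = 3.1 × 132 = 409.2 kN = 4.092×10^5 N
From P_cr = π²EI/(K·L)²:  L = (1/K)·√(π²EI/P_cr) = (1/2)·√(π²×9.73×10^10×1.086×10^-4/4.092×10^5)
L = 7.98 m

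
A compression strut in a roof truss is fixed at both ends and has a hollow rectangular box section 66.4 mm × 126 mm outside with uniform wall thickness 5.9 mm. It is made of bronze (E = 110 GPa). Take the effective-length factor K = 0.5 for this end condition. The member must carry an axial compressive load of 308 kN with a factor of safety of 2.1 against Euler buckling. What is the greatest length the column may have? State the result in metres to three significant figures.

L_max ≈ 3.20 m

Inner dimensions: h_i = 126 − 2×5.9 = 114.2 mm, b_i = 66.4 − 2×5.9 = 54.60 mm
Weak-axis I_min = (h_o·b_o³ − h_i·b_i³)/12 with b_o = 66.4, b_i = 54.60 mm (shorter outer/inner sides).
I_min = (126×66.4³ − 114.2×54.60³)/12 = 1.525×10^6 mm⁴
I = 1.525×10^-6 m⁴
Required critical load P_cr = n·P = 2.1 × 308 = 646.8 kN = 6.468×10^5 N
From P_cr = π²EI/(K·L)²:  L = (1/K)·√(π²EI/P_cr) = (1/0.5)·√(π²×1.10×10^11×1.525×10^-6/6.468×10^5)
L = 3.20 m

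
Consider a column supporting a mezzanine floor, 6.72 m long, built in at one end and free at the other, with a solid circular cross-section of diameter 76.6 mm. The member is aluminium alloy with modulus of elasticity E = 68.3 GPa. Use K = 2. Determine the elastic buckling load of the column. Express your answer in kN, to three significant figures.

I = πd⁴/64 = π×76.6⁴/64 = 1.690×10^6 mm⁴
I = 1.690×10^6 mm⁴ = 1.690×10^-6 m⁴
Effective length L_e = K·L = 2 × 6.72 = 13.44 m
P_cr = π²EI / L_e² = π² × 68.3×10⁹ × 1.690×10^-6 / 13.44² = 6.307×10^3 N

P_cr ≈ 6.31 kN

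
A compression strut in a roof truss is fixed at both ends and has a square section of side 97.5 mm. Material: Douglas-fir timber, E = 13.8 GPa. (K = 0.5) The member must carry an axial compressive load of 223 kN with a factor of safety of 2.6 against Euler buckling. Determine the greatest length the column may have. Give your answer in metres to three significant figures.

L_max ≈ 2.66 m

I = a⁴/12 = 97.5⁴/12 = 7.531×10^6 mm⁴
I = 7.531×10^-6 m⁴
Required critical load P_cr = n·P = 2.6 × 223 = 579.8 kN = 5.798×10^5 N
From P_cr = π²EI/(K·L)²:  L = (1/K)·√(π²EI/P_cr) = (1/0.5)·√(π²×1.38×10^10×7.531×10^-6/5.798×10^5)
L = 2.66 m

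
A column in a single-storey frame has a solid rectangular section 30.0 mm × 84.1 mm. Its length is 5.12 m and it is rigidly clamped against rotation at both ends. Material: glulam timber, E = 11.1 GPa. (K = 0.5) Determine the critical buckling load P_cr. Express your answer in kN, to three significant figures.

Buckling occurs about the weak axis: I_min = h·b³/12 with b = 30.0 mm (the shorter side).
I_min = 84.1×30.0³/12 = 1.892×10^5 mm⁴
I = 1.892×10^5 mm⁴ = 1.892×10^-7 m⁴
Effective length L_e = K·L = 0.5 × 5.12 = 2.560 m
P_cr = π²EI / L_e² = π² × 11.1×10⁹ × 1.892×10^-7 / 2.560² = 3.163×10^3 N

P_cr ≈ 3.16 kN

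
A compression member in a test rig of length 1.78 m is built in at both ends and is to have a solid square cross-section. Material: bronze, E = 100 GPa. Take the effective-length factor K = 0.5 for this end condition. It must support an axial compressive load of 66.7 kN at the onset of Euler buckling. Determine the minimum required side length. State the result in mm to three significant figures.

L_e = K·L = 0.5 × 1.78 = 0.8900 m
Required I = P_cr·L_e²/(π²E) = 6.670×10^4 × 0.8900² / (π² × 1.00×10^11) = 5.353×10^-8 m⁴
I_req = 5.353×10^4 mm⁴
Solid square: I = a⁴/12  ⇒  a = (12I)^(1/4) = (12×5.353×10^4)^(1/4) = 28.3 mm

a ≈ 28.3 mm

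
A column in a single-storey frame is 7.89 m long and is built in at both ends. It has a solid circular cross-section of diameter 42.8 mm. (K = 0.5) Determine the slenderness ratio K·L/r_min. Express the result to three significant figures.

I = πd⁴/64 = π×42.8⁴/64 = 1.647×10^5 mm⁴
A = 1.439×10^3 mm²;  r_min = √(I/A) = √(1.647×10^5/1.439×10^3) = 10.70 mm
L_e = K·L = 0.5 × 7.89 m = 3.945 m = 3945.0 mm
λ = L_e / r_min = 3945.0 / 10.70 = 369

λ ≈ 369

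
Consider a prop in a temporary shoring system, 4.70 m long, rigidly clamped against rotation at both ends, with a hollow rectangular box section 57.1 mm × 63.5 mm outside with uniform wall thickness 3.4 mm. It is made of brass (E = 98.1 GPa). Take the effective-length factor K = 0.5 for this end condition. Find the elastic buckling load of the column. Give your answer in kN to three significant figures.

Inner dimensions: h_i = 63.5 − 2×3.4 = 56.70 mm, b_i = 57.1 − 2×3.4 = 50.30 mm
Weak-axis I_min = (h_o·b_o³ − h_i·b_i³)/12 with b_o = 57.1, b_i = 50.30 mm (shorter outer/inner sides).
I_min = (63.5×57.1³ − 56.70×50.30³)/12 = 3.838×10^5 mm⁴
I = 3.838×10^5 mm⁴ = 3.838×10^-7 m⁴
Effective length L_e = K·L = 0.5 × 4.70 = 2.350 m
P_cr = π²EI / L_e² = π² × 98.1×10⁹ × 3.838×10^-7 / 2.350² = 6.729×10^4 N

P_cr ≈ 67.3 kN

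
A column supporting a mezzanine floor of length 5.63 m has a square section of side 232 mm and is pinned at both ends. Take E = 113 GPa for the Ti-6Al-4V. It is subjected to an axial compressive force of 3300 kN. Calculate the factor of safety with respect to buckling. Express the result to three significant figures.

I = a⁴/12 = 232⁴/12 = 2.414×10^8 mm⁴
I = 2.414×10^8 mm⁴ = 2.414×10^-4 m⁴
Effective length L_e = K·L = 1 × 5.63 = 5.630 m
P_cr = π²EI / L_e² = π² × 113×10⁹ × 2.414×10^-4 / 5.630² = 8.494×10^6 N
Factor of safety n = P_cr / P = 8494.4 / 3300 = 2.57

n ≈ 2.57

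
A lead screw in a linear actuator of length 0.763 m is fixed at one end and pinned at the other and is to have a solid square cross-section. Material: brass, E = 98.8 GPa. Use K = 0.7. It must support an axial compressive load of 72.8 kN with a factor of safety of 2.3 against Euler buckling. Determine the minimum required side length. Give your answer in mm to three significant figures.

Required P_cr = n·P = 2.3 × 72.8 = 167.4 kN
L_e = K·L = 0.7 × 0.763 = 0.5341 m
Required I = P_cr·L_e²/(π²E) = 1.674×10^5 × 0.5341² / (π² × 9.88×10^10) = 4.898×10^-8 m⁴
I_req = 4.898×10^4 mm⁴
Solid square: I = a⁴/12  ⇒  a = (12I)^(1/4) = (12×4.898×10^4)^(1/4) = 27.7 mm

a ≈ 27.7 mm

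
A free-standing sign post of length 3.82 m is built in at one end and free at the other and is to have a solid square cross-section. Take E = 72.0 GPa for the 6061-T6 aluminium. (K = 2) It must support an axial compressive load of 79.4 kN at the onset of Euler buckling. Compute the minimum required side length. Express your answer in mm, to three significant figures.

L_e = K·L = 2 × 3.82 = 7.640 m
Required I = P_cr·L_e²/(π²E) = 7.940×10^4 × 7.640² / (π² × 7.20×10^10) = 6.522×10^-6 m⁴
I_req = 6.522×10^6 mm⁴
Solid square: I = a⁴/12  ⇒  a = (12I)^(1/4) = (12×6.522×10^6)^(1/4) = 94.1 mm

a ≈ 94.1 mm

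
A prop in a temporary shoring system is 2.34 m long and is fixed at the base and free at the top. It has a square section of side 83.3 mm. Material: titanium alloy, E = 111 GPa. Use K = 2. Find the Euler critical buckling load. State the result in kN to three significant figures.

P_cr ≈ 201 kN

I = a⁴/12 = 83.3⁴/12 = 4.012×10^6 mm⁴
I = 4.012×10^6 mm⁴ = 4.012×10^-6 m⁴
Effective length L_e = K·L = 2 × 2.34 = 4.680 m
P_cr = π²EI / L_e² = π² × 111×10⁹ × 4.012×10^-6 / 4.680² = 2.007×10^5 N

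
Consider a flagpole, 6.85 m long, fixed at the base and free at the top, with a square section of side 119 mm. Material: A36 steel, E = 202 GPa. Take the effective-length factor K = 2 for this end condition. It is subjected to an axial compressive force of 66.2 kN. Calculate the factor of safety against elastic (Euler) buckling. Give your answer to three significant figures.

n ≈ 2.68

I = a⁴/12 = 119⁴/12 = 1.671×10^7 mm⁴
I = 1.671×10^7 mm⁴ = 1.671×10^-5 m⁴
Effective length L_e = K·L = 2 × 6.85 = 13.70 m
P_cr = π²EI / L_e² = π² × 202×10⁹ × 1.671×10^-5 / 13.70² = 1.775×10^5 N
Factor of safety n = P_cr / P = 177.51 / 66.2 = 2.68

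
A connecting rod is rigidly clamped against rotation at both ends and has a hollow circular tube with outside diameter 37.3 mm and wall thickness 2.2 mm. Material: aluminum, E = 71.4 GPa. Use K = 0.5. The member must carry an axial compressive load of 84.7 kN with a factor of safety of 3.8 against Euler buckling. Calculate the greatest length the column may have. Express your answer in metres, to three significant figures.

L_max ≈ 0.573 m

Inner diameter d_i = 37.3 − 2×2.2 = 32.90 mm
I = π(d_o⁴ − d_i⁴)/64 = π(37.3⁴ − 32.90⁴)/64 = 3.751×10^4 mm⁴
I = 3.751×10^-8 m⁴
Required critical load P_cr = n·P = 3.8 × 84.7 = 321.9 kN = 3.219×10^5 N
From P_cr = π²EI/(K·L)²:  L = (1/K)·√(π²EI/P_cr) = (1/0.5)·√(π²×7.14×10^10×3.751×10^-8/3.219×10^5)
L = 0.573 m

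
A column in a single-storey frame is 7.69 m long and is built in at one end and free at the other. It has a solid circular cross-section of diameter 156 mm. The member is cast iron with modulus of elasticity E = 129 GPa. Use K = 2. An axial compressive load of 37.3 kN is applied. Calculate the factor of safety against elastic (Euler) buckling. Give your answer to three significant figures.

I = πd⁴/64 = π×156⁴/64 = 2.907×10^7 mm⁴
I = 2.907×10^7 mm⁴ = 2.907×10^-5 m⁴
Effective length L_e = K·L = 2 × 7.69 = 15.38 m
P_cr = π²EI / L_e² = π² × 129×10⁹ × 2.907×10^-5 / 15.38² = 1.565×10^5 N
Factor of safety n = P_cr / P = 156.48 / 37.3 = 4.20

n ≈ 4.20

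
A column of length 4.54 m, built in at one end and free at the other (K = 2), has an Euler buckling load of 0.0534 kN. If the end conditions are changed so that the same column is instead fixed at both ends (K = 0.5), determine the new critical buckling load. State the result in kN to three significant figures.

P_cr ≈ 0.854 kN

P_cr ∝ 1/K², so P_cr,new = P_cr,old × (K_old/K_new)² = 0.0534 × (2/0.5)²
= 0.0534 × 16.00 = 0.854 kN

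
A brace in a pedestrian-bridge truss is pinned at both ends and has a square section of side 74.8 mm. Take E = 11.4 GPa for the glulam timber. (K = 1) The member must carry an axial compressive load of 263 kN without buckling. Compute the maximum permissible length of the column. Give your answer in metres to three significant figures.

I = a⁴/12 = 74.8⁴/12 = 2.609×10^6 mm⁴
I = 2.609×10^-6 m⁴
At the buckling limit P_cr = P = 2.630×10^5 N
From P_cr = π²EI/(K·L)²:  L = (1/K)·√(π²EI/P_cr) = (1/1)·√(π²×1.14×10^10×2.609×10^-6/2.630×10^5)
L = 1.06 m

L_max ≈ 1.06 m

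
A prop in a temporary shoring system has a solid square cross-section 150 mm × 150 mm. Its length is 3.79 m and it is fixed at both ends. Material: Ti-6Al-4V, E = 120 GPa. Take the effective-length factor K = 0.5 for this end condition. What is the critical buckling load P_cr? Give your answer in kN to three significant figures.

I = a⁴/12 = 150⁴/12 = 4.219×10^7 mm⁴
I = 4.219×10^7 mm⁴ = 4.219×10^-5 m⁴
Effective length L_e = K·L = 0.5 × 3.79 = 1.895 m
P_cr = π²EI / L_e² = π² × 120×10⁹ × 4.219×10^-5 / 1.895² = 1.391×10^7 N

P_cr ≈ 13900 kN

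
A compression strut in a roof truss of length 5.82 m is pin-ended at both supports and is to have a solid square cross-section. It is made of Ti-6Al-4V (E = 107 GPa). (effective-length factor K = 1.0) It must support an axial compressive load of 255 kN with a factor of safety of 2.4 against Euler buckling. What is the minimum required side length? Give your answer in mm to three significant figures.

a ≈ 124 mm

Required P_cr = n·P = 2.4 × 255 = 612.0 kN
L_e = K·L = 1 × 5.82 = 5.820 m
Required I = P_cr·L_e²/(π²E) = 6.120×10^5 × 5.820² / (π² × 1.07×10^11) = 1.963×10^-5 m⁴
I_req = 1.963×10^7 mm⁴
Solid square: I = a⁴/12  ⇒  a = (12I)^(1/4) = (12×1.963×10^7)^(1/4) = 124 mm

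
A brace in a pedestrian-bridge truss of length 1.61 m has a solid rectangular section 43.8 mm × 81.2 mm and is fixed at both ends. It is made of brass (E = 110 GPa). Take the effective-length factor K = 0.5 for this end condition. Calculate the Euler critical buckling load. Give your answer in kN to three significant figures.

Buckling occurs about the weak axis: I_min = h·b³/12 with b = 43.8 mm (the shorter side).
I_min = 81.2×43.8³/12 = 5.686×10^5 mm⁴
I = 5.686×10^5 mm⁴ = 5.686×10^-7 m⁴
Effective length L_e = K·L = 0.5 × 1.61 = 0.8050 m
P_cr = π²EI / L_e² = π² × 110×10⁹ × 5.686×10^-7 / 0.8050² = 9.526×10^5 N

P_cr ≈ 953 kN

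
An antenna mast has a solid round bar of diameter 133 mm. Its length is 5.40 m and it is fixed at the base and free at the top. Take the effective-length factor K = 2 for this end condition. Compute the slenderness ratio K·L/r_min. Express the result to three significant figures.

λ ≈ 325

I = πd⁴/64 = π×133⁴/64 = 1.536×10^7 mm⁴
A = 1.389×10^4 mm²;  r_min = √(I/A) = √(1.536×10^7/1.389×10^4) = 33.25 mm
L_e = K·L = 2 × 5.40 m = 10.80 m = 10800 mm
λ = L_e / r_min = 10800 / 33.25 = 325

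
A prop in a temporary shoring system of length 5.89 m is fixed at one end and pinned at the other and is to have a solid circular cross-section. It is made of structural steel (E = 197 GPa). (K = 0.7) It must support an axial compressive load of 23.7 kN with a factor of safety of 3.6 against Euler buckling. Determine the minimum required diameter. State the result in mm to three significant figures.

d ≈ 62.4 mm

Required P_cr = n·P = 3.6 × 23.7 = 85.32 kN
L_e = K·L = 0.7 × 5.89 = 4.123 m
Required I = P_cr·L_e²/(π²E) = 8.532×10^4 × 4.123² / (π² × 1.97×10^11) = 7.460×10^-7 m⁴
I_req = 7.460×10^5 mm⁴
Solid circle: I = πd⁴/64  ⇒  d = (64I/π)^(1/4) = (64×7.460×10^5/π)^(1/4) = 62.4 mm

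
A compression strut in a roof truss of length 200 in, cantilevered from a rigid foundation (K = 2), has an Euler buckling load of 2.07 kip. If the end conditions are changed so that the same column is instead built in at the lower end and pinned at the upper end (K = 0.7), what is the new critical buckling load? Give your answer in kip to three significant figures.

P_cr ∝ 1/K², so P_cr,new = P_cr,old × (K_old/K_new)² = 2.07 × (2/0.7)²
= 2.07 × 8.163 = 16.9 kip

P_cr ≈ 16.9 kip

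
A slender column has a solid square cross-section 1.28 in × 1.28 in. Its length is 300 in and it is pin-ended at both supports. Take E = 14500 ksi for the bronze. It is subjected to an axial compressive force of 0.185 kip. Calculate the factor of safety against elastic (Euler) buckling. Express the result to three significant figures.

I = a⁴/12 = 1.28⁴/12 = 0.2237 in⁴
Effective length L_e = K·L = 1 × 300 = 300.0 in
P_cr = π²EI / L_e² = π² × 14500×10³ × 0.2237 / 300.0² = 355.7 lb
Factor of safety n = P_cr / P = 0.35570 / 0.185 = 1.92

n ≈ 1.92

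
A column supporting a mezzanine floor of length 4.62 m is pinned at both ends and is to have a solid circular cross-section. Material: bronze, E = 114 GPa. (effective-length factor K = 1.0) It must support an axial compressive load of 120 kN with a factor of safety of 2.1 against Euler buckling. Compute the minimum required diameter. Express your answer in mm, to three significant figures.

d ≈ 99.3 mm

Required P_cr = n·P = 2.1 × 120 = 252.0 kN
L_e = K·L = 1 × 4.62 = 4.620 m
Required I = P_cr·L_e²/(π²E) = 2.520×10^5 × 4.620² / (π² × 1.14×10^11) = 4.781×10^-6 m⁴
I_req = 4.781×10^6 mm⁴
Solid circle: I = πd⁴/64  ⇒  d = (64I/π)^(1/4) = (64×4.781×10^6/π)^(1/4) = 99.3 mm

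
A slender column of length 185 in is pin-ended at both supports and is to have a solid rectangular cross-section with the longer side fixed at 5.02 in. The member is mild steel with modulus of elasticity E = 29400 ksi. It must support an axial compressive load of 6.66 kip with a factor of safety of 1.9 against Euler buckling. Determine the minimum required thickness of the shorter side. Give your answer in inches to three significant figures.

b ≈ 1.53 in

Required P_cr = n·P = 1.9 × 6.66 = 12.65 kip
L_e = K·L = 1 × 185 = 185.0 in
Required I = P_cr·L_e²/(π²E) = 1.265×10^4 × 185.0² / (π² × 2.94×10^7) = 1.493 in⁴
Rectangle, weak axis: I_min = h·b³/12 with h = 5.02 in fixed  ⇒  b = (12I/h)^(1/3) = 1.53 in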